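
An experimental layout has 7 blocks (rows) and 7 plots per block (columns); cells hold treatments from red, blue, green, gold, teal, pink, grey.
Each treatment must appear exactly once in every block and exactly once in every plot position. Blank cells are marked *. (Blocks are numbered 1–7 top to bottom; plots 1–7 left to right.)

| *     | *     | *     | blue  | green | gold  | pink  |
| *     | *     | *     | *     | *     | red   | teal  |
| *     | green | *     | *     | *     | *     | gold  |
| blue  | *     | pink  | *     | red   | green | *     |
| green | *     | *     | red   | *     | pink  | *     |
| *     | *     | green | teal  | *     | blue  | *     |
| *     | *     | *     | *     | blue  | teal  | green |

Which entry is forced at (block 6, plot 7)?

red

Block 3, plot 6: block 3 has {green, gold} and plot 6 has {red, blue, green, gold, teal, pink}, leaving only grey.
Block 3, plot 4: block 3 has {green, gold, grey} and plot 4 has {red, blue, teal}, leaving only pink.
Block 3, plot 5: block 3 has {green, gold, pink, grey} and plot 5 has {red, blue, green}, leaving only teal.
Block 3, plot 1: block 3 has {green, gold, teal, pink, grey} and plot 1 has {blue, green}, leaving only red.
Block 3, plot 3: block 3 has {red, green, gold, teal, pink, grey} and plot 3 has {green, pink}, leaving only blue.
Block 4, plot 7: block 4 has {red, blue, green, pink} and plot 7 has {green, gold, teal, pink}, leaving only grey.
Block 6 already has {blue, green, teal} and plot 7 already has {green, gold, teal, pink, grey}, so block 6, plot 7 must be red.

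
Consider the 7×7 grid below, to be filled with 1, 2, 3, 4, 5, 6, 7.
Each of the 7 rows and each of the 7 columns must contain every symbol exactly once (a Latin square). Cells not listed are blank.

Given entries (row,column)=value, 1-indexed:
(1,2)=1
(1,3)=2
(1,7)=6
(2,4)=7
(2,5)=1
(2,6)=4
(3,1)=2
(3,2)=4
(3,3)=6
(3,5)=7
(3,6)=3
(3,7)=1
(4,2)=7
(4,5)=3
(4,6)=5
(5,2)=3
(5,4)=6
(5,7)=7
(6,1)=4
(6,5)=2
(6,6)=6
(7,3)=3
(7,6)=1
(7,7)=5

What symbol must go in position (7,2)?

Row 1, column 6: row 1 has {1, 2, 6} and column 6 has {1, 3, 4, 5, 6}, leaving only 7.
Row 2, column 3: row 2 has {1, 4, 7} and column 3 has {2, 3, 6}, leaving only 5.
Row 3, column 4: row 3 has {1, 2, 3, 4, 6, 7} and column 4 has {6, 7}, leaving only 5.
Row 5, column 6: row 5 has {3, 6, 7} and column 6 has {1, 3, 4, 5, 6, 7}, leaving only 2.
Row 6, column 2: row 6 has {2, 4, 6} and column 2 has {1, 3, 4, 7}, leaving only 5.
Row 6, column 7: row 6 has {2, 4, 5, 6} and column 7 has {1, 5, 6, 7}, leaving only 3.
Row 2, column 7: row 2 has {1, 4, 5, 7} and column 7 has {1, 3, 5, 6, 7}, leaving only 2.
Row 2, column 2: row 2 has {1, 2, 4, 5, 7} and column 2 has {1, 3, 4, 5, 7}, leaving only 6.
Row 7 already has {1, 3, 5} and column 2 already has {1, 3, 4, 5, 6, 7}, so row 7, column 2 must be 2.

2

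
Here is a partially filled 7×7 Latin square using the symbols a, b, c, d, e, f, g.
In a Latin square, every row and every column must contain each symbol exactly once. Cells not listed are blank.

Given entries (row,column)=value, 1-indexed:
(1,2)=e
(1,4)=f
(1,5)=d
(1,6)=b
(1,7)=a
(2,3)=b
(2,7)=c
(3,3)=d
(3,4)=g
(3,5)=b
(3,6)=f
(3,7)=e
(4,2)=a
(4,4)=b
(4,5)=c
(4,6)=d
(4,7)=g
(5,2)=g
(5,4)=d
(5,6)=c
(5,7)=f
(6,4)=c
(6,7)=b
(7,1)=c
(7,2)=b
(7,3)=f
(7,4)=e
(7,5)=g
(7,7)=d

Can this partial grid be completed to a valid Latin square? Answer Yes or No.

Yes

No row or column among the givens repeats a symbol, and propagating forced cells runs into no contradiction.
One valid completion exists (for instance, g e c f d b a / e d b a f g c / a c d g b f e / f a e b c d g / b g a d e c f / d f g c a e b / c b f e g a d).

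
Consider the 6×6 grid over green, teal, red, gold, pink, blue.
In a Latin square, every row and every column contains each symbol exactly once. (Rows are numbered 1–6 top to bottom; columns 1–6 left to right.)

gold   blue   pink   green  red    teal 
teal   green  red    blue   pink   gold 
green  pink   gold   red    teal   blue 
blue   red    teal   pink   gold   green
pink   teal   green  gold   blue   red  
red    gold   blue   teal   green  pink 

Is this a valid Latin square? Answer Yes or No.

Yes

Each row is a permutation of the 6 symbols, and so is each column.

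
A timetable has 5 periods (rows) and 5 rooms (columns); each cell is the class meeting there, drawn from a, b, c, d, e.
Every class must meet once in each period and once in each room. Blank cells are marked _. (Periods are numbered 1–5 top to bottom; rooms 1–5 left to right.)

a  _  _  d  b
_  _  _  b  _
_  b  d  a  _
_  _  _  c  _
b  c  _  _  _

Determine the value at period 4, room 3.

Period 1, room 2: period 1 has {a, b, d} and room 2 has {b, c}, leaving only e.
Period 1, room 3: period 1 has {a, b, d, e} and room 3 has {d}, leaving only c.
Period 5, room 4: period 5 has {b, c} and room 4 has {a, b, c, d}, leaving only e.
Period 5, room 3: period 5 has {b, c, e} and room 3 has {c, d}, leaving only a.
Period 2, room 3: period 2 has {b} and room 3 has {a, c, d}, leaving only e.
Period 4 already has {c} and room 3 already has {a, c, d, e}, so period 4, room 3 must be b.

b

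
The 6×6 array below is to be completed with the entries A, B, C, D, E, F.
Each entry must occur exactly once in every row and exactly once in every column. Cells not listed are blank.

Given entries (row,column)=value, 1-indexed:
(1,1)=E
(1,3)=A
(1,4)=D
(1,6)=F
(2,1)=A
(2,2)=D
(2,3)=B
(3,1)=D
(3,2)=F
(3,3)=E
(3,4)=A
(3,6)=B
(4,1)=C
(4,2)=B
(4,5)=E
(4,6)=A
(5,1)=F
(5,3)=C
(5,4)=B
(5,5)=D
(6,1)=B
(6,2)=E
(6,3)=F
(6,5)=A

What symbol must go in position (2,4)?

E

Row 1, column 2: row 1 has {A, D, E, F} and column 2 has {B, D, E, F}, leaving only C.
Row 1, column 5: row 1 has {A, C, D, E, F} and column 5 has {A, D, E}, leaving only B.
Row 3, column 5: row 3 has {A, B, D, E, F} and column 5 has {A, B, D, E}, leaving only C.
Row 2, column 5: row 2 has {A, B, D} and column 5 has {A, B, C, D, E}, leaving only F.
Row 4, column 3: row 4 has {A, B, C, E} and column 3 has {A, B, C, E, F}, leaving only D.
Row 4, column 4: row 4 has {A, B, C, D, E} and column 4 has {A, B, D}, leaving only F.
Row 5, column 2: row 5 has {B, C, D, F} and column 2 has {B, C, D, E, F}, leaving only A.
Row 5, column 6: row 5 has {A, B, C, D, F} and column 6 has {A, B, F}, leaving only E.
Row 2, column 6: row 2 has {A, B, D, F} and column 6 has {A, B, E, F}, leaving only C.
Row 2 already has {A, B, C, D, F} and column 4 already has {A, B, D, F}, so row 2, column 4 must be E.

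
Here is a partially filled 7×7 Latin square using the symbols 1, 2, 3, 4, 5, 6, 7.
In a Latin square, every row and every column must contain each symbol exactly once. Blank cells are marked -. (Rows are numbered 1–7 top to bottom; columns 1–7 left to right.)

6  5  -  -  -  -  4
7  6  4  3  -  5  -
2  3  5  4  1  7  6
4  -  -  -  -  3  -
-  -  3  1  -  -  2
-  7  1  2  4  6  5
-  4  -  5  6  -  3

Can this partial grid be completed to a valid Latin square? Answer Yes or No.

Row 5, column 2: row 5 together with column 2 already contain {1, 2, 3, 4, 5, 6, 7} — every symbol — so nothing can go there. The grid has no valid completion.

No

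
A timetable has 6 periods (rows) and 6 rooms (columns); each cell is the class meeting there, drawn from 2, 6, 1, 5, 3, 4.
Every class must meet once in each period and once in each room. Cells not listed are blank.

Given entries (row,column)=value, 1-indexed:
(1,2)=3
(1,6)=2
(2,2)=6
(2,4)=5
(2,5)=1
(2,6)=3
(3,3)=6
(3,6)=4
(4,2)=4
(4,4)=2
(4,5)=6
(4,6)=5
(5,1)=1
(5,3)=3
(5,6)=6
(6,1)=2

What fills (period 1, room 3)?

Period 2, room 1: period 2 has {6, 1, 5, 3} and room 1 has {2, 1}, leaving only 4.
Period 2, room 3: period 2 has {6, 1, 5, 3, 4} and room 3 has {6, 3}, leaving only 2.
Period 4, room 1: period 4 has {2, 6, 5, 4} and room 1 has {2, 1, 4}, leaving only 3.
Period 3, room 1: period 3 has {6, 4} and room 1 has {2, 1, 3, 4}, leaving only 5.
Period 1, room 1: period 1 has {2, 3} and room 1 has {2, 1, 5, 3, 4}, leaving only 6.
Period 4, room 3: period 4 has {2, 6, 5, 3, 4} and room 3 has {2, 6, 3}, leaving only 1.
Period 5, room 4: period 5 has {6, 1, 3} and room 4 has {2, 5}, leaving only 4.
Period 1, room 4: period 1 has {2, 6, 3} and room 4 has {2, 5, 4}, leaving only 1.
Period 3, room 4: period 3 has {6, 5, 4} and room 4 has {2, 1, 5, 4}, leaving only 3.
Period 3, room 5: period 3 has {6, 5, 3, 4} and room 5 has {6, 1}, leaving only 2.
Period 3, room 2: period 3 has {2, 6, 5, 3, 4} and room 2 has {6, 3, 4}, leaving only 1.
Period 5, room 5: period 5 has {6, 1, 3, 4} and room 5 has {2, 6, 1}, leaving only 5.
Period 1, room 5: period 1 has {2, 6, 1, 3} and room 5 has {2, 6, 1, 5}, leaving only 4.
Period 1 already has {2, 6, 1, 3, 4} and room 3 already has {2, 6, 1, 3}, so period 1, room 3 must be 5.

5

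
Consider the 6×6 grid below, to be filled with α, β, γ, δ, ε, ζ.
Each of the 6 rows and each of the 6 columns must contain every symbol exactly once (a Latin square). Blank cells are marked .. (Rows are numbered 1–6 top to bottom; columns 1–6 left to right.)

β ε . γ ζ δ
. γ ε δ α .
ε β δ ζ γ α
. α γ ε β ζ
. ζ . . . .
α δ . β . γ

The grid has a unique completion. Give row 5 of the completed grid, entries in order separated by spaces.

Row 5, column 4: row 5 has {ζ} and column 4 has {β, γ, δ, ε, ζ}, leaving only α.
Row 5, column 3: row 5 has {α, ζ} and column 3 has {γ, δ, ε}, leaving only β.
Row 5, column 6: row 5 has {α, β, ζ} and column 6 has {α, γ, δ, ζ}, leaving only ε.
Row 5, column 5: row 5 has {α, β, ε, ζ} and column 5 has {α, β, γ, ζ}, leaving only δ.
Row 5, column 1: row 5 has {α, β, δ, ε, ζ} and column 1 has {α, β, ε}, leaving only γ.
So row 5 reads: γ ζ β α δ ε.

γ ζ β α δ ε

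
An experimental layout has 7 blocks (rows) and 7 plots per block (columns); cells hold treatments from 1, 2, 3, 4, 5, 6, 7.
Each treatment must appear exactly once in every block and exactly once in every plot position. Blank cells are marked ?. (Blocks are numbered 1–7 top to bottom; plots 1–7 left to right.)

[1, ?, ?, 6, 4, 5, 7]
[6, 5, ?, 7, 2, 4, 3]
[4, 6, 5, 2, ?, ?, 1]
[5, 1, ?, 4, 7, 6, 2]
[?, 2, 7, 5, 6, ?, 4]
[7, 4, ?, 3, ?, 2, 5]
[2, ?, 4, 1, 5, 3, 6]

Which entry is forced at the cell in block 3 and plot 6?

7

Block 3 already has {1, 2, 4, 5, 6} and plot 6 already has {2, 3, 4, 5, 6}, so block 3, plot 6 must be 7.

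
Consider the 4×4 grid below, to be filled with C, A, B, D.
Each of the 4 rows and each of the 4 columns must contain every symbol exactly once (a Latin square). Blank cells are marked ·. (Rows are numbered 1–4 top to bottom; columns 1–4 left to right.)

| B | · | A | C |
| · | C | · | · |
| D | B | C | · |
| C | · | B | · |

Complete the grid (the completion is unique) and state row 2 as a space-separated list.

Row 2, column 1: row 2 has {C} and column 1 has {C, B, D}, leaving only A.
Row 2, column 3: row 2 has {C, A} and column 3 has {C, A, B}, leaving only D.
Row 2, column 4: row 2 has {C, A, D} and column 4 has {C}, leaving only B.
So row 2 reads: A C D B.

A C D B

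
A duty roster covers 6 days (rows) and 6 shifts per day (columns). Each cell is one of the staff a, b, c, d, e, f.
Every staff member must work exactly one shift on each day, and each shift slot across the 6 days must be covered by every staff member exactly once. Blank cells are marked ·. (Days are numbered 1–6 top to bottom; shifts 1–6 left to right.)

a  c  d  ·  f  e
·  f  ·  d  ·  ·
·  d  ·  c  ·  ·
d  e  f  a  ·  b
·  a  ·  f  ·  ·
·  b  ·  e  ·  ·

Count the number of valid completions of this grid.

12

Day 1, shift 4: eliminating its day and shift leaves {b}.
Day 2, shift 1: eliminating its day and shift leaves {b, c, e}.
Day 2, shift 3: eliminating its day and shift leaves {a, b, c, e}.
Day 2, shift 5: eliminating its day and shift leaves {a, b, c, e}.
Day 2, shift 6: eliminating its day and shift leaves {a, c}.
Day 3, shift 1: eliminating its day and shift leaves {b, e, f}.
Day 3, shift 3: eliminating its day and shift leaves {a, b, e}.
Day 3, shift 5: eliminating its day and shift leaves {a, b, e}.
Day 3, shift 6: eliminating its day and shift leaves {a, f}.
Day 4, shift 5: eliminating its day and shift leaves {c}.
Day 5, shift 1: eliminating its day and shift leaves {b, c, e}.
Day 5, shift 3: eliminating its day and shift leaves {b, c, e}.
Day 5, shift 5: eliminating its day and shift leaves {b, c, d, e}.
Day 5, shift 6: eliminating its day and shift leaves {c, d}.
Day 6, shift 1: eliminating its day and shift leaves {c, f}.
Day 6, shift 3: eliminating its day and shift leaves {a, c}.
Day 6, shift 5: eliminating its day and shift leaves {a, c, d}.
Day 6, shift 6: eliminating its day and shift leaves {a, c, d, f}.
Enumerating the assignments across these blanks that avoid any day or shift repeat gives 12 completions.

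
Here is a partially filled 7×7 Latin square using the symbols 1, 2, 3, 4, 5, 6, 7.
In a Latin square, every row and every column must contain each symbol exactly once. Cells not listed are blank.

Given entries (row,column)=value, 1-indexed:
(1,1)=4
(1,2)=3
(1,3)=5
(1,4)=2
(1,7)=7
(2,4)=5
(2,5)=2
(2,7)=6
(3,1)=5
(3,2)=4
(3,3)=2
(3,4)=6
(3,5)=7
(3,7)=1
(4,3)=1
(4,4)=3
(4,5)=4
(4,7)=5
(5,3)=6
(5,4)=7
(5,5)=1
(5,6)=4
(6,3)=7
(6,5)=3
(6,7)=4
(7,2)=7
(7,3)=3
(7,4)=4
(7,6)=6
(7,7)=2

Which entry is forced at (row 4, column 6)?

2

Row 1, column 5: row 1 has {2, 3, 4, 5, 7} and column 5 has {1, 2, 3, 4, 7}, leaving only 6.
Row 1, column 6: row 1 has {2, 3, 4, 5, 6, 7} and column 6 has {4, 6}, leaving only 1.
Row 2, column 2: row 2 has {2, 5, 6} and column 2 has {3, 4, 7}, leaving only 1.
Row 2, column 3: row 2 has {1, 2, 5, 6} and column 3 has {1, 2, 3, 5, 6, 7}, leaving only 4.
Row 3, column 6: row 3 has {1, 2, 4, 5, 6, 7} and column 6 has {1, 4, 6}, leaving only 3.
Row 2, column 6: row 2 has {1, 2, 4, 5, 6} and column 6 has {1, 3, 4, 6}, leaving only 7.
Row 4 already has {1, 3, 4, 5} and column 6 already has {1, 3, 4, 6, 7}, so row 4, column 6 must be 2.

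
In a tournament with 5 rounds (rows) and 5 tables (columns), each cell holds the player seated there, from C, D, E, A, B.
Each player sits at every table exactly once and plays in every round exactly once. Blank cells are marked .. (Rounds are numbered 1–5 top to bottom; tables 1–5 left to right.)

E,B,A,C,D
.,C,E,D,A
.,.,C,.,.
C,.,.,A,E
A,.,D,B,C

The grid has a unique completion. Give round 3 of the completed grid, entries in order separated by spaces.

D A C E B

Round 3, table 4: round 3 has {C} and table 4 has {C, D, A, B}, leaving only E.
Round 3, table 5: round 3 has {C, E} and table 5 has {C, D, E, A}, leaving only B.
Round 3, table 1: round 3 has {C, E, B} and table 1 has {C, E, A}, leaving only D.
Round 3, table 2: round 3 has {C, D, E, B} and table 2 has {C, B}, leaving only A.
So round 3 reads: D A C E B.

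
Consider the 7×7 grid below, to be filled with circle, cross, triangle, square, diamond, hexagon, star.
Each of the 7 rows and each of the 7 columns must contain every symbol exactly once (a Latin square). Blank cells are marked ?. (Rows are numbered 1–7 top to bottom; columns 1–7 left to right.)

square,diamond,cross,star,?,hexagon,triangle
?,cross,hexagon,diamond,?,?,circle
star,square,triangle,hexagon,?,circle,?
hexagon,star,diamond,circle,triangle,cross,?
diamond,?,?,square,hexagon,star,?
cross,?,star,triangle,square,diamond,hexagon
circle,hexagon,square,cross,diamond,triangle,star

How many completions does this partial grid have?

1

Row 1, column 5: eliminating its row and column leaves {circle}.
Row 2, column 1: eliminating its row and column leaves {triangle}.
Row 2, column 5: eliminating its row and column leaves {star}.
Row 2, column 6: eliminating its row and column leaves {square}.
Row 3, column 5: eliminating its row and column leaves {cross}.
Row 3, column 7: eliminating its row and column leaves {cross, diamond}.
Row 4, column 7: eliminating its row and column leaves {square}.
Row 5, column 2: eliminating its row and column leaves {circle, triangle}.
Row 5, column 3: eliminating its row and column leaves {circle}.
Row 5, column 7: eliminating its row and column leaves {cross}.
Row 6, column 2: eliminating its row and column leaves {circle}.
Only one assignment across all blanks avoids any row or column repeat, giving 1 completion.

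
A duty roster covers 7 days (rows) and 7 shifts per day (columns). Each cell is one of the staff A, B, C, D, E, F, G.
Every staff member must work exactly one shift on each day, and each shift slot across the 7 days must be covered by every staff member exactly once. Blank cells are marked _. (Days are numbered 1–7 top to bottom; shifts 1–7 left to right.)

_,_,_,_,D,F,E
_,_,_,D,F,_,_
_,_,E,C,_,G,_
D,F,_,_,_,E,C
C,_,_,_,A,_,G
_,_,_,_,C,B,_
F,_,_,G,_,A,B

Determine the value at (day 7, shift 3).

Day 2, shift 6: day 2 has {D, F} and shift 6 has {A, B, E, F, G}, leaving only C.
Day 2, shift 7: day 2 has {C, D, F} and shift 7 has {B, C, E, G}, leaving only A.
Day 3, shift 5: day 3 has {C, E, G} and shift 5 has {A, C, D, F}, leaving only B.
Day 3, shift 1: day 3 has {B, C, E, G} and shift 1 has {C, D, F}, leaving only A.
Day 3, shift 2: day 3 has {A, B, C, E, G} and shift 2 has {F}, leaving only D.
Day 3, shift 7: day 3 has {A, B, C, D, E, G} and shift 7 has {A, B, C, E, G}, leaving only F.
Day 4, shift 5: day 4 has {C, D, E, F} and shift 5 has {A, B, C, D, F}, leaving only G.
Day 5, shift 6: day 5 has {A, C, G} and shift 6 has {A, B, C, E, F, G}, leaving only D.
Day 6, shift 7: day 6 has {B, C} and shift 7 has {A, B, C, E, F, G}, leaving only D.
Day 7, shift 5: day 7 has {A, B, F, G} and shift 5 has {A, B, C, D, F, G}, leaving only E.
Day 7, shift 2: day 7 has {A, B, E, F, G} and shift 2 has {D, F}, leaving only C.
Day 7 already has {A, B, C, E, F, G} and shift 3 already has {E}, so day 7, shift 3 must be D.

D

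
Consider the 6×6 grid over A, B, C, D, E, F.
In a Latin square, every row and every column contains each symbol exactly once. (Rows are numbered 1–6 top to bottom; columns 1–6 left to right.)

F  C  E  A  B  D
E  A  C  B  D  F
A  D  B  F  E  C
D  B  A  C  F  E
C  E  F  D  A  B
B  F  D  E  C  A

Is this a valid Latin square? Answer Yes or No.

Yes

Each row is a permutation of the 6 symbols, and so is each column.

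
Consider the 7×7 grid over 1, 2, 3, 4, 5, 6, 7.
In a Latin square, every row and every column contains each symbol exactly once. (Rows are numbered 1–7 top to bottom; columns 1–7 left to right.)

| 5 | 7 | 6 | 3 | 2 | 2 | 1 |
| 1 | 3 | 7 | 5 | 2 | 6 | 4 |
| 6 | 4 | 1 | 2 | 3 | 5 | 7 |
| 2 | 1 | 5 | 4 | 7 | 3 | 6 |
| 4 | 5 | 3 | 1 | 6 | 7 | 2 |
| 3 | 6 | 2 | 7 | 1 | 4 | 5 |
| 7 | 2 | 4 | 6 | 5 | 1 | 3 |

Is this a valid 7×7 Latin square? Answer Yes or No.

Column 5 contains 2 twice (at rows 1 and 2), so it is not a permutation.

No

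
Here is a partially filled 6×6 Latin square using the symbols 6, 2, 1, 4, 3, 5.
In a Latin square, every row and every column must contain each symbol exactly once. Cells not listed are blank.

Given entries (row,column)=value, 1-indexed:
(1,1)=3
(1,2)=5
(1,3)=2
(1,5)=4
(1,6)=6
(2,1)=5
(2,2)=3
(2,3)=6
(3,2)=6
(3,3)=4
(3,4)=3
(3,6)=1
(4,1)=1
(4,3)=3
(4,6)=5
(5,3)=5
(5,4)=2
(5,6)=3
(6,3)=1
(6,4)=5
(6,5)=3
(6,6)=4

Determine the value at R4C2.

Row 1, column 4: row 1 has {6, 2, 4, 3, 5} and column 4 has {2, 3, 5}, leaving only 1.
Row 2, column 4: row 2 has {6, 3, 5} and column 4 has {2, 1, 3, 5}, leaving only 4.
Row 2, column 6: row 2 has {6, 4, 3, 5} and column 6 has {6, 1, 4, 3, 5}, leaving only 2.
Row 2, column 5: row 2 has {6, 2, 4, 3, 5} and column 5 has {4, 3}, leaving only 1.
Row 3, column 1: row 3 has {6, 1, 4, 3} and column 1 has {1, 3, 5}, leaving only 2.
Row 3, column 5: row 3 has {6, 2, 1, 4, 3} and column 5 has {1, 4, 3}, leaving only 5.
Row 4, column 4: row 4 has {1, 3, 5} and column 4 has {2, 1, 4, 3, 5}, leaving only 6.
Row 4, column 5: row 4 has {6, 1, 3, 5} and column 5 has {1, 4, 3, 5}, leaving only 2.
Row 4 already has {6, 2, 1, 3, 5} and column 2 already has {6, 3, 5}, so row 4, column 2 must be 4.

4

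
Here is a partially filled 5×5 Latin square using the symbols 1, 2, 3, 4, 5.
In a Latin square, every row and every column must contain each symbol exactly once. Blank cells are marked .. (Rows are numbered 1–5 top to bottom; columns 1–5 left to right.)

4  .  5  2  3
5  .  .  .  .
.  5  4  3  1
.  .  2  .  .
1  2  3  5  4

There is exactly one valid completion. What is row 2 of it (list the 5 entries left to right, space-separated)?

Row 2, column 3: row 2 has {5} and column 3 has {2, 3, 4, 5}, leaving only 1.
Row 2, column 4: row 2 has {1, 5} and column 4 has {2, 3, 5}, leaving only 4.
Row 2, column 2: row 2 has {1, 4, 5} and column 2 has {2, 5}, leaving only 3.
Row 2, column 5: row 2 has {1, 3, 4, 5} and column 5 has {1, 3, 4}, leaving only 2.
So row 2 reads: 5 3 1 4 2.

5 3 1 4 2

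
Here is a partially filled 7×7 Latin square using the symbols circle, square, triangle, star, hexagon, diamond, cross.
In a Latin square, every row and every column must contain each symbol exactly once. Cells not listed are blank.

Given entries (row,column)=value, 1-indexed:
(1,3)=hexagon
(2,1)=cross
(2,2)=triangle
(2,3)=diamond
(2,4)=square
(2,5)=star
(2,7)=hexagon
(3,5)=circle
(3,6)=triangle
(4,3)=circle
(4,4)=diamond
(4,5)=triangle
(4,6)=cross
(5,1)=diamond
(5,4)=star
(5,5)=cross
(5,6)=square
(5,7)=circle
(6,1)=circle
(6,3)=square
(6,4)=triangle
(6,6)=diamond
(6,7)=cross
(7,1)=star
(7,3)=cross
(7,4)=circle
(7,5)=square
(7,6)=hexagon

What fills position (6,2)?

Row 1, column 4: row 1 has {hexagon} and column 4 has {circle, square, triangle, star, diamond}, leaving only cross.
Row 1, column 5: row 1 has {hexagon, cross} and column 5 has {circle, square, triangle, star, cross}, leaving only diamond.
Row 2, column 6: row 2 has {square, triangle, star, hexagon, diamond, cross} and column 6 has {square, triangle, hexagon, diamond, cross}, leaving only circle.
Row 1, column 6: row 1 has {hexagon, diamond, cross} and column 6 has {circle, square, triangle, hexagon, diamond, cross}, leaving only star.
Row 3, column 3: row 3 has {circle, triangle} and column 3 has {circle, square, hexagon, diamond, cross}, leaving only star.
Row 3, column 4: row 3 has {circle, triangle, star} and column 4 has {circle, square, triangle, star, diamond, cross}, leaving only hexagon.
Row 3, column 1: row 3 has {circle, triangle, star, hexagon} and column 1 has {circle, star, diamond, cross}, leaving only square.
Row 1, column 1: row 1 has {star, hexagon, diamond, cross} and column 1 has {circle, square, star, diamond, cross}, leaving only triangle.
Row 1, column 7: row 1 has {triangle, star, hexagon, diamond, cross} and column 7 has {circle, hexagon, cross}, leaving only square.
Row 1, column 2: row 1 has {square, triangle, star, hexagon, diamond, cross} and column 2 has {triangle}, leaving only circle.
Row 3, column 7: row 3 has {circle, square, triangle, star, hexagon} and column 7 has {circle, square, hexagon, cross}, leaving only diamond.
Row 3, column 2: row 3 has {circle, square, triangle, star, hexagon, diamond} and column 2 has {circle, triangle}, leaving only cross.
Row 4, column 1: row 4 has {circle, triangle, diamond, cross} and column 1 has {circle, square, triangle, star, diamond, cross}, leaving only hexagon.
Row 4, column 7: row 4 has {circle, triangle, hexagon, diamond, cross} and column 7 has {circle, square, hexagon, diamond, cross}, leaving only star.
Row 4, column 2: row 4 has {circle, triangle, star, hexagon, diamond, cross} and column 2 has {circle, triangle, cross}, leaving only square.
Row 5, column 2: row 5 has {circle, square, star, diamond, cross} and column 2 has {circle, square, triangle, cross}, leaving only hexagon.
Row 6 already has {circle, square, triangle, diamond, cross} and column 2 already has {circle, square, triangle, hexagon, cross}, so row 6, column 2 must be star.

star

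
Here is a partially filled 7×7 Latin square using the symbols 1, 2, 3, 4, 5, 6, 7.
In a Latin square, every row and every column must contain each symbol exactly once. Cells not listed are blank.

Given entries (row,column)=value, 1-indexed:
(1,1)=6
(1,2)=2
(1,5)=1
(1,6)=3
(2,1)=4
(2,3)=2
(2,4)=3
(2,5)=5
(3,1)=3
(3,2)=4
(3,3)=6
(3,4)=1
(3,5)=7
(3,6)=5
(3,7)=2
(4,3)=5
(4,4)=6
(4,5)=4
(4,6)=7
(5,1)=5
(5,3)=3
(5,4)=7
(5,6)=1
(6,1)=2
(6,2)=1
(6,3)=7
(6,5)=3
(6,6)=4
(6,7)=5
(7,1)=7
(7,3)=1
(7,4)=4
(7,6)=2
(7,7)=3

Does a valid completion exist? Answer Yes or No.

Row 6, column 4: row 6 together with column 4 already contain {1, 2, 3, 4, 5, 6, 7} — every symbol — so nothing can go there. The grid has no valid completion.

No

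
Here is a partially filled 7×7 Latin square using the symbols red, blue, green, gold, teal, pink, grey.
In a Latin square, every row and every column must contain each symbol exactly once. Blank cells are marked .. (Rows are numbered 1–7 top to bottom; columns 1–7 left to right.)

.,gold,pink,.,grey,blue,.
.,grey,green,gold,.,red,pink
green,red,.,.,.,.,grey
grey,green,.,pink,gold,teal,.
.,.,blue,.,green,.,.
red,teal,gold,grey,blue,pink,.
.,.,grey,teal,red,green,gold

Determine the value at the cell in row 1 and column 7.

Row 1, column 1: row 1 has {blue, gold, pink, grey} and column 1 has {red, green, grey}, leaving only teal.
Row 2, column 1: row 2 has {red, green, gold, pink, grey} and column 1 has {red, green, teal, grey}, leaving only blue.
Row 2, column 5: row 2 has {red, blue, green, gold, pink, grey} and column 5 has {red, blue, green, gold, grey}, leaving only teal.
Row 3, column 3: row 3 has {red, green, grey} and column 3 has {blue, green, gold, pink, grey}, leaving only teal.
Row 3, column 4: row 3 has {red, green, teal, grey} and column 4 has {gold, teal, pink, grey}, leaving only blue.
Row 3, column 5: row 3 has {red, blue, green, teal, grey} and column 5 has {red, blue, green, gold, teal, grey}, leaving only pink.
Row 3, column 6: row 3 has {red, blue, green, teal, pink, grey} and column 6 has {red, blue, green, teal, pink}, leaving only gold.
Row 4, column 3: row 4 has {green, gold, teal, pink, grey} and column 3 has {blue, green, gold, teal, pink, grey}, leaving only red.
Row 4, column 7: row 4 has {red, green, gold, teal, pink, grey} and column 7 has {gold, pink, grey}, leaving only blue.
Row 5, column 2: row 5 has {blue, green} and column 2 has {red, green, gold, teal, grey}, leaving only pink.
Row 5, column 1: row 5 has {blue, green, pink} and column 1 has {red, blue, green, teal, grey}, leaving only gold.
Row 5, column 4: row 5 has {blue, green, gold, pink} and column 4 has {blue, gold, teal, pink, grey}, leaving only red.
Row 1, column 4: row 1 has {blue, gold, teal, pink, grey} and column 4 has {red, blue, gold, teal, pink, grey}, leaving only green.
Row 1 already has {blue, green, gold, teal, pink, grey} and column 7 already has {blue, gold, pink, grey}, so row 1, column 7 must be red.

red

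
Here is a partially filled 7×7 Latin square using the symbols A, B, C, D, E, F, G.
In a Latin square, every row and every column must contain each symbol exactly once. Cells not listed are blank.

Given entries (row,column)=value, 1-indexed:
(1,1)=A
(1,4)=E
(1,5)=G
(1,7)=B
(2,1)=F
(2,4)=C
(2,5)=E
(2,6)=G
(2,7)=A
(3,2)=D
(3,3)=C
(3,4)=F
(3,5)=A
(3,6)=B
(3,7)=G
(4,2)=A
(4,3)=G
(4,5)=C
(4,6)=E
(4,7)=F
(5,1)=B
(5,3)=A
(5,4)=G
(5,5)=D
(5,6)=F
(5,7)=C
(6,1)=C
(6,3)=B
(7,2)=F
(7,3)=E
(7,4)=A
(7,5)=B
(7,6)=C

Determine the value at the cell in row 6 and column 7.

E

Row 1, column 2: row 1 has {A, B, E, G} and column 2 has {A, D, F}, leaving only C.
Row 1, column 6: row 1 has {A, B, C, E, G} and column 6 has {B, C, E, F, G}, leaving only D.
Row 1, column 3: row 1 has {A, B, C, D, E, G} and column 3 has {A, B, C, E, G}, leaving only F.
Row 2, column 2: row 2 has {A, C, E, F, G} and column 2 has {A, C, D, F}, leaving only B.
Row 2, column 3: row 2 has {A, B, C, E, F, G} and column 3 has {A, B, C, E, F, G}, leaving only D.
Row 3, column 1: row 3 has {A, B, C, D, F, G} and column 1 has {A, B, C, F}, leaving only E.
Row 4, column 1: row 4 has {A, C, E, F, G} and column 1 has {A, B, C, E, F}, leaving only D.
Row 4, column 4: row 4 has {A, C, D, E, F, G} and column 4 has {A, C, E, F, G}, leaving only B.
Row 5, column 2: row 5 has {A, B, C, D, F, G} and column 2 has {A, B, C, D, F}, leaving only E.
Row 6, column 2: row 6 has {B, C} and column 2 has {A, B, C, D, E, F}, leaving only G.
Row 6, column 4: row 6 has {B, C, G} and column 4 has {A, B, C, E, F, G}, leaving only D.
Row 6 already has {B, C, D, G} and column 7 already has {A, B, C, F, G}, so row 6, column 7 must be E.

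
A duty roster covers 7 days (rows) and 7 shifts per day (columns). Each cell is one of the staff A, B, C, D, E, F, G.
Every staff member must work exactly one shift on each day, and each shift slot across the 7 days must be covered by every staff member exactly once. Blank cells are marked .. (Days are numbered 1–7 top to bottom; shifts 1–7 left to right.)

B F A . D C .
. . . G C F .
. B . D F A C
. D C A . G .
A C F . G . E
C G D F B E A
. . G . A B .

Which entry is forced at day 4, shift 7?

B

Day 1, shift 4: day 1 has {A, B, C, D, F} and shift 4 has {A, D, F, G}, leaving only E.
Day 1, shift 7: day 1 has {A, B, C, D, E, F} and shift 7 has {A, C, E}, leaving only G.
Day 3, shift 3: day 3 has {A, B, C, D, F} and shift 3 has {A, C, D, F, G}, leaving only E.
Day 2, shift 3: day 2 has {C, F, G} and shift 3 has {A, C, D, E, F, G}, leaving only B.
Day 2, shift 7: day 2 has {B, C, F, G} and shift 7 has {A, C, E, G}, leaving only D.
Day 2, shift 1: day 2 has {B, C, D, F, G} and shift 1 has {A, B, C}, leaving only E.
Day 2, shift 2: day 2 has {B, C, D, E, F, G} and shift 2 has {B, C, D, F, G}, leaving only A.
Day 3, shift 1: day 3 has {A, B, C, D, E, F} and shift 1 has {A, B, C, E}, leaving only G.
Day 4, shift 1: day 4 has {A, C, D, G} and shift 1 has {A, B, C, E, G}, leaving only F.
Day 4 already has {A, C, D, F, G} and shift 7 already has {A, C, D, E, G}, so day 4, shift 7 must be B.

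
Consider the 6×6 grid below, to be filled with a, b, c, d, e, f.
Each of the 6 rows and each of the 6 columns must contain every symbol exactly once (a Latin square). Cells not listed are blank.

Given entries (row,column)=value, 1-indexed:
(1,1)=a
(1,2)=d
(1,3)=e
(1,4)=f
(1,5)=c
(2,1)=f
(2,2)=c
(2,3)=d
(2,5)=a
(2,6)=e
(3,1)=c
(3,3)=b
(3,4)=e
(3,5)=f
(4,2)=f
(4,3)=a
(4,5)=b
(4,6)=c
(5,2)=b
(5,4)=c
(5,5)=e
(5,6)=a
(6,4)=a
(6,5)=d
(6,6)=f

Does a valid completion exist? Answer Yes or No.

Yes

No row or column among the givens repeats a symbol, and propagating forced cells runs into no contradiction.
One valid completion exists (for instance, a d e f c b / f c d b a e / c a b e f d / e f a d b c / d b f c e a / b e c a d f).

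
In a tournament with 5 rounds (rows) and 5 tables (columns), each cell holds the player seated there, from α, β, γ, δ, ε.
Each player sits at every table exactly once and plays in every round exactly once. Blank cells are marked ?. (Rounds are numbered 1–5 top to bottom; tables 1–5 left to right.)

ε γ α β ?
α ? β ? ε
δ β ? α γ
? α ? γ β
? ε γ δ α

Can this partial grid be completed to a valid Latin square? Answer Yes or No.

No

Round 2, table 4: round 2 together with table 4 already contain {α, β, γ, δ, ε} — every symbol — so nothing can go there. The grid has no valid completion.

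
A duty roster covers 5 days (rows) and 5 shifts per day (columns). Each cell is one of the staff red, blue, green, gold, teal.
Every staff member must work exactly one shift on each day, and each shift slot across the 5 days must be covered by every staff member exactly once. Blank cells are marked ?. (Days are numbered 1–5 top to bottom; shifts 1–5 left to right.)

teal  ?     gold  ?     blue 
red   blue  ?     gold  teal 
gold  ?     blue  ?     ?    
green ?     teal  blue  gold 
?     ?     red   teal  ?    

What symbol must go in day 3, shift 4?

Day 2, shift 3: day 2 has {red, blue, gold, teal} and shift 3 has {red, blue, gold, teal}, leaving only green.
Day 4, shift 2: day 4 has {blue, green, gold, teal} and shift 2 has {blue}, leaving only red.
Day 1, shift 2: day 1 has {blue, gold, teal} and shift 2 has {red, blue}, leaving only green.
Day 1, shift 4: day 1 has {blue, green, gold, teal} and shift 4 has {blue, gold, teal}, leaving only red.
Day 3 already has {blue, gold} and shift 4 already has {red, blue, gold, teal}, so day 3, shift 4 must be green.

green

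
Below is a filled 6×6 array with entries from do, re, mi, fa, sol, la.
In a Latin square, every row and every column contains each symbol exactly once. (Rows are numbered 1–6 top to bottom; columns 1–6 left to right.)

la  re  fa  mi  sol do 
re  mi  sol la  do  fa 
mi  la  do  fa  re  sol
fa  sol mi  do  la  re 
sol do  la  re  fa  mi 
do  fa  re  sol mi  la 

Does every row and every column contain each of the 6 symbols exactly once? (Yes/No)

Yes

Each row is a permutation of the 6 symbols, and so is each column.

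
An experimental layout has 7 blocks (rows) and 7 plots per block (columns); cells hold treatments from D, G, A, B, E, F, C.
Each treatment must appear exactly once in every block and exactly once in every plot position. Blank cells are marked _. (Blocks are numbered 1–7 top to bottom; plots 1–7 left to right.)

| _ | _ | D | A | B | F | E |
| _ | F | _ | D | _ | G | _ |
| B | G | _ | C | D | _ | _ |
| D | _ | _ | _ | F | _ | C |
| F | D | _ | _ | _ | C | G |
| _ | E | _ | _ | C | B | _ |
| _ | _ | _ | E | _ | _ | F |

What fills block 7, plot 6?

Block 1, plot 2: block 1 has {D, A, B, E, F} and plot 2 has {D, G, E, F}, leaving only C.
Block 1, plot 1: block 1 has {D, A, B, E, F, C} and plot 1 has {D, B, F}, leaving only G.
Block 3, plot 7: block 3 has {D, G, B, C} and plot 7 has {G, E, F, C}, leaving only A.
Block 2, plot 7: block 2 has {D, G, F} and plot 7 has {G, A, E, F, C}, leaving only B.
Block 3, plot 6: block 3 has {D, G, A, B, C} and plot 6 has {G, B, F, C}, leaving only E.
Block 3, plot 3: block 3 has {D, G, A, B, E, C} and plot 3 has {D}, leaving only F.
Block 4, plot 6: block 4 has {D, F, C} and plot 6 has {G, B, E, F, C}, leaving only A.
Block 7 already has {E, F} and plot 6 already has {G, A, B, E, F, C}, so block 7, plot 6 must be D.

D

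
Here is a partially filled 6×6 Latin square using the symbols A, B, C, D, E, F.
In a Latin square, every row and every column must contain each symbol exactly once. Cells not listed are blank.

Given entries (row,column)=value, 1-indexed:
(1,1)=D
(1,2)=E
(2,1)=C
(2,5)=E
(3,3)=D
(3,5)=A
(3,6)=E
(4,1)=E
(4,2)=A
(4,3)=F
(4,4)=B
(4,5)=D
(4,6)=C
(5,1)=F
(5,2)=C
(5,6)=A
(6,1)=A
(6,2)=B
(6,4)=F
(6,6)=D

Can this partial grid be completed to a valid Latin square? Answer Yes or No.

Row 3, column 1: row 3 has {A, D, E} and column 1 has {A, C, D, E, F}, so it must be B.
Row 3, column 2: row 3 has {A, B, D, E} and column 2 has {A, B, C, E}, so it must be F.
Row 2, column 2: row 2 has {C, E} and column 2 has {A, B, C, E, F}, so it must be D.
Row 2, column 4: row 2 has {C, D, E} and column 4 has {B, F}, so it must be A.
Row 1, column 4: row 1 has {D, E} and column 4 has {A, B, F}, so it must be C.
Now row 3, column 4: row 3 together with column 4 already contain {A, B, C, D, E, F} — every symbol — so nothing can go there. The grid has no valid completion.

No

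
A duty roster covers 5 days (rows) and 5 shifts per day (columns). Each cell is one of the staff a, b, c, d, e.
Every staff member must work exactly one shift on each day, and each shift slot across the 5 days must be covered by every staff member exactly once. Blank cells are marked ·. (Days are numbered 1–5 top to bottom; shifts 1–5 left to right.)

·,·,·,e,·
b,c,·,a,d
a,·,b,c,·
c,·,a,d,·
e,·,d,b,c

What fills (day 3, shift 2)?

Day 1, shift 1: day 1 has {e} and shift 1 has {a, b, c, e}, leaving only d.
Day 1, shift 3: day 1 has {d, e} and shift 3 has {a, b, d}, leaving only c.
Day 2, shift 3: day 2 has {a, b, c, d} and shift 3 has {a, b, c, d}, leaving only e.
Day 3, shift 5: day 3 has {a, b, c} and shift 5 has {c, d}, leaving only e.
Day 3 already has {a, b, c, e} and shift 2 already has {c}, so day 3, shift 2 must be d.

d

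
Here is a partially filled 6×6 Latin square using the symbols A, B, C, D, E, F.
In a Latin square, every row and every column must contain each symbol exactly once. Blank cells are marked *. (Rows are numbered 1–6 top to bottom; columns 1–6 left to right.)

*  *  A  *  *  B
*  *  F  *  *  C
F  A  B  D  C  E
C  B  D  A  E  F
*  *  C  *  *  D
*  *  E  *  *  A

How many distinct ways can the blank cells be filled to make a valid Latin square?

Row 1, column 1: eliminating its row and column leaves {D, E}.
Row 1, column 2: eliminating its row and column leaves {C, D, E, F}.
Row 1, column 4: eliminating its row and column leaves {C, E, F}.
Row 1, column 5: eliminating its row and column leaves {D, F}.
Row 2, column 1: eliminating its row and column leaves {A, B, D, E}.
Row 2, column 2: eliminating its row and column leaves {D, E}.
Row 2, column 4: eliminating its row and column leaves {B, E}.
Row 2, column 5: eliminating its row and column leaves {A, B, D}.
Row 5, column 1: eliminating its row and column leaves {A, B, E}.
Row 5, column 2: eliminating its row and column leaves {E, F}.
Row 5, column 4: eliminating its row and column leaves {B, E, F}.
Row 5, column 5: eliminating its row and column leaves {A, B, F}.
Row 6, column 1: eliminating its row and column leaves {B, D}.
Row 6, column 2: eliminating its row and column leaves {C, D, F}.
Row 6, column 4: eliminating its row and column leaves {B, C, F}.
Row 6, column 5: eliminating its row and column leaves {B, D, F}.
Enumerating the assignments across these blanks that avoid any row or column repeat gives 10 completions.

10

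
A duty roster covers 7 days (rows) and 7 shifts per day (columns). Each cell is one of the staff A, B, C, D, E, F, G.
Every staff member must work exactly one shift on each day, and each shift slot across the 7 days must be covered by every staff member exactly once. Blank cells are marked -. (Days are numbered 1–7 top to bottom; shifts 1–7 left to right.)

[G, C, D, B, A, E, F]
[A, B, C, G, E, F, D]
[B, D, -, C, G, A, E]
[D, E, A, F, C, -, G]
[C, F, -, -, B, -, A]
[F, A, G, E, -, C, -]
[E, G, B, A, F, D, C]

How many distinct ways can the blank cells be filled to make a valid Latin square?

1

Day 3, shift 3: eliminating its day and shift leaves {F}.
Day 4, shift 6: eliminating its day and shift leaves {B}.
Day 5, shift 3: eliminating its day and shift leaves {E}.
Day 5, shift 4: eliminating its day and shift leaves {D}.
Day 5, shift 6: eliminating its day and shift leaves {G}.
Day 6, shift 5: eliminating its day and shift leaves {D}.
Day 6, shift 7: eliminating its day and shift leaves {B}.
Only one assignment across all blanks avoids any day or shift repeat, giving 1 completion.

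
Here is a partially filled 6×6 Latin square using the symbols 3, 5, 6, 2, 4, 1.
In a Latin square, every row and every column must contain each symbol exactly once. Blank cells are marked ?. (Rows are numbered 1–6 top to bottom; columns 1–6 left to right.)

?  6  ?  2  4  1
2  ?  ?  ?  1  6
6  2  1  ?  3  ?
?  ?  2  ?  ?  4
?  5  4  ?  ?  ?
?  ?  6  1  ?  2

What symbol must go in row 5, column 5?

Row 3, column 6: row 3 has {3, 6, 2, 1} and column 6 has {6, 2, 4, 1}, leaving only 5.
Row 3, column 4: row 3 has {3, 5, 6, 2, 1} and column 4 has {2, 1}, leaving only 4.
Row 5, column 6: row 5 has {5, 4} and column 6 has {5, 6, 2, 4, 1}, leaving only 3.
Row 5, column 1: row 5 has {3, 5, 4} and column 1 has {6, 2}, leaving only 1.
Row 5, column 4: row 5 has {3, 5, 4, 1} and column 4 has {2, 4, 1}, leaving only 6.
Row 5 already has {3, 5, 6, 4, 1} and column 5 already has {3, 4, 1}, so row 5, column 5 must be 2.

2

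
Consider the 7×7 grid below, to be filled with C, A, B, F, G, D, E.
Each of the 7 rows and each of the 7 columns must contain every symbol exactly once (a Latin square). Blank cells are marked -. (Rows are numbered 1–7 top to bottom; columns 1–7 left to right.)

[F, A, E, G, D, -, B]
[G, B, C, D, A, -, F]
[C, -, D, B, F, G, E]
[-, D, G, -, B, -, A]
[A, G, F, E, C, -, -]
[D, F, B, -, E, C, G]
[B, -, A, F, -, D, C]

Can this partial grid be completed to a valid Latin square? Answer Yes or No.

Row 1, column 6: row 1 together with column 6 already contain {C, A, B, F, G, D, E} — every symbol — so nothing can go there. The grid has no valid completion.

No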